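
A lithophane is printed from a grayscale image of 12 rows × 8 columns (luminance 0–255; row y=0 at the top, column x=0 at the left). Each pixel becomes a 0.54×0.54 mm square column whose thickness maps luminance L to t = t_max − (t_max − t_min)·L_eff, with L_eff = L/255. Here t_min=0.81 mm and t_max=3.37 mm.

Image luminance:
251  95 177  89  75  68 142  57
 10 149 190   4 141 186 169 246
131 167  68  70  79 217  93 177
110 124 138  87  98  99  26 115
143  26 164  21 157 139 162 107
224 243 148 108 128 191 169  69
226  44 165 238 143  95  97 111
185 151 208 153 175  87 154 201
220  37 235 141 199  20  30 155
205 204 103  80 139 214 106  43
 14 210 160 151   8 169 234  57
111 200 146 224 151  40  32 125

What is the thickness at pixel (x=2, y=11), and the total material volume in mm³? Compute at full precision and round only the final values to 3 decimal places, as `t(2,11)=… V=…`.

t(2,11)=1.904 V=57.327

span = t_max - t_min = 3.37 - 0.81 = 2.560
L(2,11) = 146, L_eff = 146/255 = 0.572549
t(2,11) = 3.37 - 2.560·0.572549 = 1.904
Σt over all 12·8 pixels = 1253288/6375 ≈ 196.5941961
V = pitch²·Σt = 0.54²·1253288/6375 = 57.327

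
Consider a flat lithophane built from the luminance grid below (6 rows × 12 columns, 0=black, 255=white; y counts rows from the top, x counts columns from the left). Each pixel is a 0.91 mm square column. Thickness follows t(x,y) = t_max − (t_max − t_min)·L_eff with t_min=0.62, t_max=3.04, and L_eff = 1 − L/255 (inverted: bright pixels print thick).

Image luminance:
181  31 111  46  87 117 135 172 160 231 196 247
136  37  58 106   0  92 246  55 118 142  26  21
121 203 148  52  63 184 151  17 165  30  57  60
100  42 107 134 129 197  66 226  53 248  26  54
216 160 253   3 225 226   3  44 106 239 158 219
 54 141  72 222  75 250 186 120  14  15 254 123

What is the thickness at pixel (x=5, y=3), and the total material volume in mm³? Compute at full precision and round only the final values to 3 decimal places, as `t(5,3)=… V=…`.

t(5,3)=2.490 V=105.825

span = t_max - t_min = 3.04 - 0.62 = 2.420
L(5,3) = 197, L_eff = 1 - 197/255 = 0.227451 (inverted)
t(5,3) = 3.04 - 2.420·0.227451 = 2.490
Σt over all 6·12 pixels = 814681/6375 ≈ 127.7930980
V = pitch²·Σt = 0.91²·814681/6375 = 105.825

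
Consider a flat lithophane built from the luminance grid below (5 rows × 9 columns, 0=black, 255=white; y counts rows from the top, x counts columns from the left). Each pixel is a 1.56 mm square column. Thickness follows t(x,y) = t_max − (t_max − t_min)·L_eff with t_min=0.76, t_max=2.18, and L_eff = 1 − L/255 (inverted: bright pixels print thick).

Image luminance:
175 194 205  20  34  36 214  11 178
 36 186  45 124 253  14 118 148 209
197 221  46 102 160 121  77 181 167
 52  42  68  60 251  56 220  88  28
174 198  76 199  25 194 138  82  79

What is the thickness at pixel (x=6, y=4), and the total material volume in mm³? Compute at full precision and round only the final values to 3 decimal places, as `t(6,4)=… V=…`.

span = t_max - t_min = 2.18 - 0.76 = 1.420
L(6,4) = 138, L_eff = 1 - 138/255 = 0.458824 (inverted)
t(6,4) = 2.18 - 1.420·0.458824 = 1.528
Σt over all 5·9 pixels = 137782/2125 ≈ 64.8385882
V = pitch²·Σt = 1.56²·137782/2125 = 157.791

t(6,4)=1.528 V=157.791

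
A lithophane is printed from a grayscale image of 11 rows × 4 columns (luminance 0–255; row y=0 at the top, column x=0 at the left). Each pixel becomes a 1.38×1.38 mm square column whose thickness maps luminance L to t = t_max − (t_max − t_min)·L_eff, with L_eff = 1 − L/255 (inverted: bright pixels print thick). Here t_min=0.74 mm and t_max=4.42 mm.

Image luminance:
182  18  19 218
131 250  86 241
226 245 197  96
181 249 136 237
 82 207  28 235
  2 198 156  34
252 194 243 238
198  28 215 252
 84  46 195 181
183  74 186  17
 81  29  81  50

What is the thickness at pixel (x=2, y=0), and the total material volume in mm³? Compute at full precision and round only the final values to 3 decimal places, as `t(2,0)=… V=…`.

span = t_max - t_min = 4.42 - 0.74 = 3.680
L(2,0) = 19, L_eff = 1 - 19/255 = 0.925490 (inverted)
t(2,0) = 4.42 - 3.680·0.925490 = 1.014
Σt over all 11·4 pixels = 803822/6375 ≈ 126.0897255
V = pitch²·Σt = 1.38²·803822/6375 = 240.125

t(2,0)=1.014 V=240.125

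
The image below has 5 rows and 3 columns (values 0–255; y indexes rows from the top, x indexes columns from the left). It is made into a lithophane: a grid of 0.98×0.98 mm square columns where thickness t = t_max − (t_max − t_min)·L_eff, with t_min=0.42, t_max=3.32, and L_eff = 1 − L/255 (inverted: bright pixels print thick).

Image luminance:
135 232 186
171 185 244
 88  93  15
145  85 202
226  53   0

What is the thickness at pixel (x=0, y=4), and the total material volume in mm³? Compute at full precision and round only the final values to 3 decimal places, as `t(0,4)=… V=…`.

span = t_max - t_min = 3.32 - 0.42 = 2.900
L(0,4) = 226, L_eff = 1 - 226/255 = 0.113725 (inverted)
t(0,4) = 3.32 - 2.900·0.113725 = 2.990
Σt over all 5·3 pixels = 15161/510 ≈ 29.7274510
V = pitch²·Σt = 0.98²·15161/510 = 28.550

t(0,4)=2.990 V=28.550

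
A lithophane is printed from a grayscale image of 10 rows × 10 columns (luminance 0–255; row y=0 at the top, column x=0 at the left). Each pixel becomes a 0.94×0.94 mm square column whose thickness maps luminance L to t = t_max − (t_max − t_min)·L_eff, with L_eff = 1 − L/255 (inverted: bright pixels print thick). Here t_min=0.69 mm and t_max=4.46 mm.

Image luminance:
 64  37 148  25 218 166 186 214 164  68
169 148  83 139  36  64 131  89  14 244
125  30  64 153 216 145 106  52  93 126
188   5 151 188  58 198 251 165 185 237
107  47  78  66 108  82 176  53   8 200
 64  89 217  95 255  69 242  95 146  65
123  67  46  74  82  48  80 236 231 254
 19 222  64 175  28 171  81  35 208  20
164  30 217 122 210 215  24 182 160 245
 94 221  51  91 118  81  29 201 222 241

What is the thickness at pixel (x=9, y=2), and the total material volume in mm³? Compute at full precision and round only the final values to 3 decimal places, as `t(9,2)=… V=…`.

t(9,2)=2.553 V=225.398

span = t_max - t_min = 4.46 - 0.69 = 3.770
L(9,2) = 126, L_eff = 1 - 126/255 = 0.505882 (inverted)
t(9,2) = 4.46 - 3.770·0.505882 = 2.553
Σt over all 10·10 pixels = 6504799/25500 ≈ 255.0901569
V = pitch²·Σt = 0.94²·6504799/25500 = 225.398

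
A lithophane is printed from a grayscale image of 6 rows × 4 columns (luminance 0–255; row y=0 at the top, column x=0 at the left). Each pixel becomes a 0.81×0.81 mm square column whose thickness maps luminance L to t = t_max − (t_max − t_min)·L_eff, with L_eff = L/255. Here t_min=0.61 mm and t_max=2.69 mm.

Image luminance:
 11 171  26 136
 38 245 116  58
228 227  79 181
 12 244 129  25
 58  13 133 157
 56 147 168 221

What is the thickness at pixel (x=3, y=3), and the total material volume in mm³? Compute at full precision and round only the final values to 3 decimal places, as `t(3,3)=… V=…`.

span = t_max - t_min = 2.69 - 0.61 = 2.080
L(3,3) = 25, L_eff = 25/255 = 0.098039
t(3,3) = 2.69 - 2.080·0.098039 = 2.486
Σt over all 6·4 pixels = 261862/6375 ≈ 41.0763922
V = pitch²·Σt = 0.81²·261862/6375 = 26.950

t(3,3)=2.486 V=26.950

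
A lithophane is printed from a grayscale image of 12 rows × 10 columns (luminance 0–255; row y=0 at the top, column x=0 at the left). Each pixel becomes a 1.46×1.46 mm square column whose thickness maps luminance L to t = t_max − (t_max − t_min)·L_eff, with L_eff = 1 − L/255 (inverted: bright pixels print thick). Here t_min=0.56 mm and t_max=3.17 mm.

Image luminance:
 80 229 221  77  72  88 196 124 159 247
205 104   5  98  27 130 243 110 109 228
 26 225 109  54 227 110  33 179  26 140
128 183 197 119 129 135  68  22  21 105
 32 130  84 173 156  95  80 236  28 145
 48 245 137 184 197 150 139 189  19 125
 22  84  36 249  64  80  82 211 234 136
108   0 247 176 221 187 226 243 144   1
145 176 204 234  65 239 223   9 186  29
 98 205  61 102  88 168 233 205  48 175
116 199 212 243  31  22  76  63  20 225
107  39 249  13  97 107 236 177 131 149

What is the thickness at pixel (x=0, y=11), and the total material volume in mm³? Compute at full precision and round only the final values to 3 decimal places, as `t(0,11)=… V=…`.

t(0,11)=1.655 V=486.565

span = t_max - t_min = 3.17 - 0.56 = 2.610
L(0,11) = 107, L_eff = 1 - 107/255 = 0.580392 (inverted)
t(0,11) = 3.17 - 2.610·0.580392 = 1.655
Σt over all 12·10 pixels = 485058/2125 ≈ 228.2625882
V = pitch²·Σt = 1.46²·485058/2125 = 486.565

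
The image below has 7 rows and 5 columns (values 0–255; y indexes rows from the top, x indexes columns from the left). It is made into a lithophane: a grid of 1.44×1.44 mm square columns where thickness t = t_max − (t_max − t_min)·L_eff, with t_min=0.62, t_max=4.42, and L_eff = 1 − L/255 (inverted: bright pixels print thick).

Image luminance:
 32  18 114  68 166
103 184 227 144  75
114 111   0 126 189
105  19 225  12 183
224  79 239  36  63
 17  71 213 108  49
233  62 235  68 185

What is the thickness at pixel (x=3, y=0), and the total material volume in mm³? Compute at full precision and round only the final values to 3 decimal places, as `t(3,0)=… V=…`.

t(3,0)=1.633 V=171.597

span = t_max - t_min = 4.42 - 0.62 = 3.800
L(3,0) = 68, L_eff = 1 - 68/255 = 0.733333 (inverted)
t(3,0) = 4.42 - 3.800·0.733333 = 1.633
Σt over all 7·5 pixels = 12413/150 ≈ 82.7533333
V = pitch²·Σt = 1.44²·12413/150 = 171.597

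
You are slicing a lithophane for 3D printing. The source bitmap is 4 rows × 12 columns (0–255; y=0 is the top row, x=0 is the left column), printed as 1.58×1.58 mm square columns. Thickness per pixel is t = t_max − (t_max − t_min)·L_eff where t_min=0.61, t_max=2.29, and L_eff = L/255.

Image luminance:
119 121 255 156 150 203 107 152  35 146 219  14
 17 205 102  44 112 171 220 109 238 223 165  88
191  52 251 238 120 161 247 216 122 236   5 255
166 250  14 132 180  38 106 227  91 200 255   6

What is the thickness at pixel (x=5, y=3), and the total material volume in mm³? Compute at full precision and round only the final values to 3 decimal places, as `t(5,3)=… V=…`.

t(5,3)=2.040 V=157.138

span = t_max - t_min = 2.29 - 0.61 = 1.680
L(5,3) = 38, L_eff = 38/255 = 0.149020
t(5,3) = 2.29 - 1.680·0.149020 = 2.040
Σt over all 4·12 pixels = 26752/425 ≈ 62.9458824
V = pitch²·Σt = 1.58²·26752/425 = 157.138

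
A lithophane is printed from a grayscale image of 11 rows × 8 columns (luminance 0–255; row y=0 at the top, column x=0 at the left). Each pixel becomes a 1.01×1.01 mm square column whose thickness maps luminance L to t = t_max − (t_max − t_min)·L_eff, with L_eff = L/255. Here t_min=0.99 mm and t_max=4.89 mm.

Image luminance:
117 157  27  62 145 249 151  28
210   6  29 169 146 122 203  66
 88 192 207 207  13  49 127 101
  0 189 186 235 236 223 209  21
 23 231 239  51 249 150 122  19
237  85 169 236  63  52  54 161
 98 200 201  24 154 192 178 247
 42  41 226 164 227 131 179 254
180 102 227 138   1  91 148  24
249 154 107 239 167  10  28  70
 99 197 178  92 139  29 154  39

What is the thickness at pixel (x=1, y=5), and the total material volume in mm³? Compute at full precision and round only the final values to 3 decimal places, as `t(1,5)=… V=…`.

span = t_max - t_min = 4.89 - 0.99 = 3.900
L(1,5) = 85, L_eff = 85/255 = 0.333333
t(1,5) = 4.89 - 3.900·0.333333 = 3.590
Σt over all 11·8 pixels = 213269/850 ≈ 250.9047059
V = pitch²·Σt = 1.01²·213269/850 = 255.948

t(1,5)=3.590 V=255.948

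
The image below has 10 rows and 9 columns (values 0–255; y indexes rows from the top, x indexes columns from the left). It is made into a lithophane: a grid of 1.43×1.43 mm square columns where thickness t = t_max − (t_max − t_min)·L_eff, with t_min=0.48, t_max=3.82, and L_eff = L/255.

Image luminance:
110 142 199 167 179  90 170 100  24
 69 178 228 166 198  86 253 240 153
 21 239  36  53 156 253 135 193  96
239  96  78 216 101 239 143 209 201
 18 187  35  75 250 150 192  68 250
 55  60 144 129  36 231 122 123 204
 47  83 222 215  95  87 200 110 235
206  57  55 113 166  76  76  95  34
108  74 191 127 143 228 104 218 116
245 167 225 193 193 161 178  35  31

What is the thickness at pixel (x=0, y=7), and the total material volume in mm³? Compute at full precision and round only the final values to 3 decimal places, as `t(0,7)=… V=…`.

span = t_max - t_min = 3.82 - 0.48 = 3.340
L(0,7) = 206, L_eff = 206/255 = 0.807843
t(0,7) = 3.82 - 3.340·0.807843 = 1.122
Σt over all 10·9 pixels = 1131776/6375 ≈ 177.5334902
V = pitch²·Σt = 1.43²·1131776/6375 = 363.038

t(0,7)=1.122 V=363.038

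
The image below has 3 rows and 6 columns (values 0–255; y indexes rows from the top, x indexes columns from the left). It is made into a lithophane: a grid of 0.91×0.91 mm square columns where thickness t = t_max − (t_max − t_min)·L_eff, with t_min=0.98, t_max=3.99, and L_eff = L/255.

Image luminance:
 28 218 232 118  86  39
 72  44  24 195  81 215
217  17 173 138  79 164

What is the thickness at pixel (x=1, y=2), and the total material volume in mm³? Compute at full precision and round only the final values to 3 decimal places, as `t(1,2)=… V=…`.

t(1,2)=3.789 V=38.556

span = t_max - t_min = 3.99 - 0.98 = 3.010
L(1,2) = 17, L_eff = 17/255 = 0.066667
t(1,2) = 3.99 - 3.010·0.066667 = 3.789
Σt over all 3·6 pixels = 118727/2550 ≈ 46.5596078
V = pitch²·Σt = 0.91²·118727/2550 = 38.556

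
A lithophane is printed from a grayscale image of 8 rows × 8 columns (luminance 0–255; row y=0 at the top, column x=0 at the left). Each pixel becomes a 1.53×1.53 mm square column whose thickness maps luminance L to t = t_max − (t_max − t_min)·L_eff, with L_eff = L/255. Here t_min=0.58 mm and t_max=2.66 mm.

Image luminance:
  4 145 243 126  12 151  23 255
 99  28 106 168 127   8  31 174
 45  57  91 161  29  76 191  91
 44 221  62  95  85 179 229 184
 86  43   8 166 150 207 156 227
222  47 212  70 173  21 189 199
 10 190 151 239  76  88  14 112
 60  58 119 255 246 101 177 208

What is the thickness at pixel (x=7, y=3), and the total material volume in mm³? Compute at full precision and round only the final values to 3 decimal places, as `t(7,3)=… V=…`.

t(7,3)=1.159 V=249.197

span = t_max - t_min = 2.66 - 0.58 = 2.080
L(7,3) = 184, L_eff = 184/255 = 0.721569
t(7,3) = 2.66 - 2.080·0.721569 = 1.159
Σt over all 8·8 pixels = 7984/75 ≈ 106.4533333
V = pitch²·Σt = 1.53²·7984/75 = 249.197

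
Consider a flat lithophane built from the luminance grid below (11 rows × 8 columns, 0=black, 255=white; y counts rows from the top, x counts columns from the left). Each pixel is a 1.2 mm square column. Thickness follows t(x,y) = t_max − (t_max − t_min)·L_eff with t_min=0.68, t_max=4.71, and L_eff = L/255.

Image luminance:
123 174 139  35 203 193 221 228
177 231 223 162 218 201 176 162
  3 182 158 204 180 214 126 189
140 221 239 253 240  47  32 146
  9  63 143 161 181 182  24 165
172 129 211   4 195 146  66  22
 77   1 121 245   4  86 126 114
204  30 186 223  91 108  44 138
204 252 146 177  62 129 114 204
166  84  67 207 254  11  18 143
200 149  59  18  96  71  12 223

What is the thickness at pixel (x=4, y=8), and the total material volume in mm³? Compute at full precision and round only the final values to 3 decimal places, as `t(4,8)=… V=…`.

span = t_max - t_min = 4.71 - 0.68 = 4.030
L(4,8) = 62, L_eff = 62/255 = 0.243137
t(4,8) = 4.71 - 4.030·0.243137 = 3.730
Σt over all 11·8 pixels = 1887303/8500 ≈ 222.0356471
V = pitch²·Σt = 1.2²·1887303/8500 = 319.731

t(4,8)=3.730 V=319.731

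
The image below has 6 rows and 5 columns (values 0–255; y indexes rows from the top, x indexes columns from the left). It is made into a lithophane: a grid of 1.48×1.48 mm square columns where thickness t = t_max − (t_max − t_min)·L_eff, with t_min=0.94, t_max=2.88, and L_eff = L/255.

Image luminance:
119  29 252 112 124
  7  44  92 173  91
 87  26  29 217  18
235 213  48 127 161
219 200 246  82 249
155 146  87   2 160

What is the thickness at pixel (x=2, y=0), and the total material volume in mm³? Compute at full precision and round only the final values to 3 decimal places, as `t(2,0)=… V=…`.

span = t_max - t_min = 2.88 - 0.94 = 1.940
L(2,0) = 252, L_eff = 252/255 = 0.988235
t(2,0) = 2.88 - 1.940·0.988235 = 0.963
Σt over all 6·5 pixels = 4919/85 ≈ 57.8705882
V = pitch²·Σt = 1.48²·4919/85 = 126.760

t(2,0)=0.963 V=126.760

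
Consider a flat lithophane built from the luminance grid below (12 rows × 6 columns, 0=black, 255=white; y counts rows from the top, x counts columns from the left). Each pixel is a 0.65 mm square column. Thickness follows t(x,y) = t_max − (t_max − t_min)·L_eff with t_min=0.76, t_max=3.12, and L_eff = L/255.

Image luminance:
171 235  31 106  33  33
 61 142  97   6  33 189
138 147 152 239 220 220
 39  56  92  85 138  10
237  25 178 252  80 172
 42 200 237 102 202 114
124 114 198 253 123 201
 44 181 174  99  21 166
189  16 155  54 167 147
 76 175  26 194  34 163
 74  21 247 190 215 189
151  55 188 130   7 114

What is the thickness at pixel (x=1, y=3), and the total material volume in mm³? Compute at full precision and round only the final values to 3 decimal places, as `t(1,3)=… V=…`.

t(1,3)=2.602 V=58.980

span = t_max - t_min = 3.12 - 0.76 = 2.360
L(1,3) = 56, L_eff = 56/255 = 0.219608
t(1,3) = 3.12 - 2.360·0.219608 = 2.602
Σt over all 12·6 pixels = 296643/2125 ≈ 139.5967059
V = pitch²·Σt = 0.65²·296643/2125 = 58.980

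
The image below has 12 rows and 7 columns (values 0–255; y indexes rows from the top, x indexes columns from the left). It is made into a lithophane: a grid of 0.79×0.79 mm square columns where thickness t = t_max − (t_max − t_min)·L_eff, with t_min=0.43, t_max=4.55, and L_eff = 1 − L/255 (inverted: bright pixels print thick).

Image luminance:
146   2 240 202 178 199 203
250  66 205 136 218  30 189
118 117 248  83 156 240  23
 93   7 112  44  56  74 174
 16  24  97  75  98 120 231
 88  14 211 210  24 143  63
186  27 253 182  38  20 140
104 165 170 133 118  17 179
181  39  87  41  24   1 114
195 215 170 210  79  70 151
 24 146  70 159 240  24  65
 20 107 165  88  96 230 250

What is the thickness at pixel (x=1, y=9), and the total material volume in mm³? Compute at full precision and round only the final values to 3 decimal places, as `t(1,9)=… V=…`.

span = t_max - t_min = 4.55 - 0.43 = 4.120
L(1,9) = 215, L_eff = 1 - 215/255 = 0.156863 (inverted)
t(1,9) = 4.55 - 4.120·0.156863 = 3.904
Σt over all 12·7 pixels = 1282513/6375 ≈ 201.1785098
V = pitch²·Σt = 0.79²·1282513/6375 = 125.556

t(1,9)=3.904 V=125.556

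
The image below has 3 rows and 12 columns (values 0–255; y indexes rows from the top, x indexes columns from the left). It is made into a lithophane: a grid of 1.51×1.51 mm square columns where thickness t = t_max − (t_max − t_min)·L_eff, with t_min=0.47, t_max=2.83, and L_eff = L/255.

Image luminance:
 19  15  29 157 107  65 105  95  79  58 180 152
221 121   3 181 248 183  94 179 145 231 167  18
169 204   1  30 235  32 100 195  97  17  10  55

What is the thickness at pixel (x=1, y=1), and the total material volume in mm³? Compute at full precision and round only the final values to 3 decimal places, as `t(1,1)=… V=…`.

span = t_max - t_min = 2.83 - 0.47 = 2.360
L(1,1) = 121, L_eff = 121/255 = 0.474510
t(1,1) = 2.83 - 2.360·0.474510 = 1.710
Σt over all 3·12 pixels = 413662/6375 ≈ 64.8881569
V = pitch²·Σt = 1.51²·413662/6375 = 147.951

t(1,1)=1.710 V=147.951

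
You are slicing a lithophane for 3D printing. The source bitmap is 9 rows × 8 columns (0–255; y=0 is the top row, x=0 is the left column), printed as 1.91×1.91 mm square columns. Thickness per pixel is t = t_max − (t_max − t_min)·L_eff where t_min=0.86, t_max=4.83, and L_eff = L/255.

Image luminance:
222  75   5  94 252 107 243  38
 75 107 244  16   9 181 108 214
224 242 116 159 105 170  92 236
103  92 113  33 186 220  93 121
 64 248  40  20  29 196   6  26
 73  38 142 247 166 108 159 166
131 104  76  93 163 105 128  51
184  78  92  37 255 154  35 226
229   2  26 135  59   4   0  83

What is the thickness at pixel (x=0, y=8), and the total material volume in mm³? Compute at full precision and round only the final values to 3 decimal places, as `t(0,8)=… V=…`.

t(0,8)=1.265 V=787.432

span = t_max - t_min = 4.83 - 0.86 = 3.970
L(0,8) = 229, L_eff = 229/255 = 0.898039
t(0,8) = 4.83 - 3.970·0.898039 = 1.265
Σt over all 9·8 pixels = 5504099/25500 ≈ 215.8470196
V = pitch²·Σt = 1.91²·5504099/25500 = 787.432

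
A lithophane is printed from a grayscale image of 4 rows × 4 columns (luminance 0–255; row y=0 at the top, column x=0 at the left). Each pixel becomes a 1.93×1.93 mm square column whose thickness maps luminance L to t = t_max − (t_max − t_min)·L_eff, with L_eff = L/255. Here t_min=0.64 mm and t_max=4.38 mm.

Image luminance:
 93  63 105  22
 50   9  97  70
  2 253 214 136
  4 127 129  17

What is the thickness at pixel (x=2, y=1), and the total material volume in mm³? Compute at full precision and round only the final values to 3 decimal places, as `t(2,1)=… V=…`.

t(2,1)=2.957 V=185.048

span = t_max - t_min = 4.38 - 0.64 = 3.740
L(2,1) = 97, L_eff = 97/255 = 0.380392
t(2,1) = 4.38 - 3.740·0.380392 = 2.957
Σt over all 4·4 pixels = 37259/750 ≈ 49.6786667
V = pitch²·Σt = 1.93²·37259/750 = 185.048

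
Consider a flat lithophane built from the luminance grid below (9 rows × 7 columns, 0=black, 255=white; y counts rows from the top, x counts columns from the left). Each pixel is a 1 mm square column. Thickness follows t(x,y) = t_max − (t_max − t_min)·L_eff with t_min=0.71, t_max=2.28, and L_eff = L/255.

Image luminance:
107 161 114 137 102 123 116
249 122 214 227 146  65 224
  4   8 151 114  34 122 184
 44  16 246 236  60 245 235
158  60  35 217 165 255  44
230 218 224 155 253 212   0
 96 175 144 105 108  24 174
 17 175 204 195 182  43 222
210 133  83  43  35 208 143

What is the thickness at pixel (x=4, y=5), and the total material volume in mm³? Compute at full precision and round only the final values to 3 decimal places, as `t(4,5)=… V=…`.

span = t_max - t_min = 2.28 - 0.71 = 1.570
L(4,5) = 253, L_eff = 253/255 = 0.992157
t(4,5) = 2.28 - 1.570·0.992157 = 0.722
Σt over all 9·7 pixels = 762971/8500 ≈ 89.7612941
V = pitch²·Σt = 1²·762971/8500 = 89.761

t(4,5)=0.722 V=89.761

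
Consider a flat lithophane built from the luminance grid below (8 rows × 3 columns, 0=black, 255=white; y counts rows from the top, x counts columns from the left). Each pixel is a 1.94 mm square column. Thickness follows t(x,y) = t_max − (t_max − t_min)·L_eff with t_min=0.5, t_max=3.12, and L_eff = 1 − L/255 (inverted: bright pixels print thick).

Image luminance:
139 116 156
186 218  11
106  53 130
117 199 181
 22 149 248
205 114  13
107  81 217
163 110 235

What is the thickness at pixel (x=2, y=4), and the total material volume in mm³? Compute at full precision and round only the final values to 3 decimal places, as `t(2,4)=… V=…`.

t(2,4)=3.048 V=171.843

span = t_max - t_min = 3.12 - 0.5 = 2.620
L(2,4) = 248, L_eff = 1 - 248/255 = 0.027451 (inverted)
t(2,4) = 3.12 - 2.620·0.027451 = 3.048
Σt over all 8·3 pixels = 97026/2125 ≈ 45.6592941
V = pitch²·Σt = 1.94²·97026/2125 = 171.843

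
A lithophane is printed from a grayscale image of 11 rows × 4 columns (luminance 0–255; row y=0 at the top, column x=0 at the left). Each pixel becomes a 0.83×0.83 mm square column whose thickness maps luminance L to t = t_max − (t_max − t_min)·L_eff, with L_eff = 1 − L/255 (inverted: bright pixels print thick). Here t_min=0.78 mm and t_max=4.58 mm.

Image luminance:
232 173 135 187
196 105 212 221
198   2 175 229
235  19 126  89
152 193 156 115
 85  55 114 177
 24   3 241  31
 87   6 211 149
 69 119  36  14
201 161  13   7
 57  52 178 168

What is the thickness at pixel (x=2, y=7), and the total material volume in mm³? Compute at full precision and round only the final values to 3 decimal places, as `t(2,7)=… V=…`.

span = t_max - t_min = 4.58 - 0.78 = 3.800
L(2,7) = 211, L_eff = 1 - 211/255 = 0.172549 (inverted)
t(2,7) = 4.58 - 3.800·0.172549 = 3.924
Σt over all 11·4 pixels = 29302/255 ≈ 114.9098039
V = pitch²·Σt = 0.83²·29302/255 = 79.161

t(2,7)=3.924 V=79.161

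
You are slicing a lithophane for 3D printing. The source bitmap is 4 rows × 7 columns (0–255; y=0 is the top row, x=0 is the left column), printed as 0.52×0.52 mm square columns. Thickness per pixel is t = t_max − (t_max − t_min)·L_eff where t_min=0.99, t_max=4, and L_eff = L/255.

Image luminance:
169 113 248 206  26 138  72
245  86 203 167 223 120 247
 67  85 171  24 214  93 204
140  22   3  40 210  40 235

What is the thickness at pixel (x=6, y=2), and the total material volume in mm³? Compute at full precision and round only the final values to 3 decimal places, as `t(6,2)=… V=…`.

t(6,2)=1.592 V=18.121

span = t_max - t_min = 4 - 0.99 = 3.010
L(6,2) = 204, L_eff = 204/255 = 0.800000
t(6,2) = 4 - 3.010·0.800000 = 1.592
Σt over all 4·7 pixels = 1708889/25500 ≈ 67.0152549
V = pitch²·Σt = 0.52²·1708889/25500 = 18.121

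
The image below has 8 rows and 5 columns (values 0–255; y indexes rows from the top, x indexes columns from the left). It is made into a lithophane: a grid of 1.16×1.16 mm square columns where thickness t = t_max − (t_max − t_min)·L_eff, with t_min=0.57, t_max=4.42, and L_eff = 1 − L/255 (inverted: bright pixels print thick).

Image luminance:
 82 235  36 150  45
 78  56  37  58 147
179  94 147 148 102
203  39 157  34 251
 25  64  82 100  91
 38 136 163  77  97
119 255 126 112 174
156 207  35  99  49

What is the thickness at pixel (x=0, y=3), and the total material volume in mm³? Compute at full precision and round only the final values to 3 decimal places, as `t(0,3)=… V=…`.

t(0,3)=3.635 V=121.756

span = t_max - t_min = 4.42 - 0.57 = 3.850
L(0,3) = 203, L_eff = 1 - 203/255 = 0.203922 (inverted)
t(0,3) = 4.42 - 3.850·0.203922 = 3.635
Σt over all 8·5 pixels = 461471/5100 ≈ 90.4845098
V = pitch²·Σt = 1.16²·461471/5100 = 121.756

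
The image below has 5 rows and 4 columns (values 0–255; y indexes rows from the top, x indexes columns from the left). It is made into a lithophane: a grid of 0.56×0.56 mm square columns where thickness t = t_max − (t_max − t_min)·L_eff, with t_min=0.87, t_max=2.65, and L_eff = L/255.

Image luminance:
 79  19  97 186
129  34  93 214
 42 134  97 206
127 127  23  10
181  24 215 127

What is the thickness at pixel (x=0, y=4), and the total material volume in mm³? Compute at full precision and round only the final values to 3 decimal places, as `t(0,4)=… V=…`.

span = t_max - t_min = 2.65 - 0.87 = 1.780
L(0,4) = 181, L_eff = 181/255 = 0.709804
t(0,4) = 2.65 - 1.780·0.709804 = 1.387
Σt over all 5·4 pixels = 241577/6375 ≈ 37.8944314
V = pitch²·Σt = 0.56²·241577/6375 = 11.884

t(0,4)=1.387 V=11.884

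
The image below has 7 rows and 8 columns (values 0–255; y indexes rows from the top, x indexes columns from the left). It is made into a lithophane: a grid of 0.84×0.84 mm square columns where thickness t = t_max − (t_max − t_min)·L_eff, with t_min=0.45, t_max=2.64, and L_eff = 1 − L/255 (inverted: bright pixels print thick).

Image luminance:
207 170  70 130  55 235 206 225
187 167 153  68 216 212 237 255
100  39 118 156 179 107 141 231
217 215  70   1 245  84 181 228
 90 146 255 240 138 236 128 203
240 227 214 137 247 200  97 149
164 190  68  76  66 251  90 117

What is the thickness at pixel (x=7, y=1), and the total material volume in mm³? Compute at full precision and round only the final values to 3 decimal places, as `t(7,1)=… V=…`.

span = t_max - t_min = 2.64 - 0.45 = 2.190
L(7,1) = 255, L_eff = 1 - 255/255 = 0.000000 (inverted)
t(7,1) = 2.64 - 2.190·0.000000 = 2.640
Σt over all 7·8 pixels = 438301/4250 ≈ 103.1296471
V = pitch²·Σt = 0.84²·438301/4250 = 72.768

t(7,1)=2.640 V=72.768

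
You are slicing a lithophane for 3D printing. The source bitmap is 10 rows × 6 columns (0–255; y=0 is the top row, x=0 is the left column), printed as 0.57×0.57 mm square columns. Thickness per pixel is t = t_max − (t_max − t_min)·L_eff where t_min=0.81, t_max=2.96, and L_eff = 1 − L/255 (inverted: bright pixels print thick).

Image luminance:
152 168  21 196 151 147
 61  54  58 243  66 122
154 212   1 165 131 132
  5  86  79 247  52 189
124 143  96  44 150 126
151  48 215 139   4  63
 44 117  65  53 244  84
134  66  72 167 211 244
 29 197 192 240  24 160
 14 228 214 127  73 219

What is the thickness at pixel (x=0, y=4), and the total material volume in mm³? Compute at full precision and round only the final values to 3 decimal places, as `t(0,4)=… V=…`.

t(0,4)=1.855 V=36.097

span = t_max - t_min = 2.96 - 0.81 = 2.150
L(0,4) = 124, L_eff = 1 - 124/255 = 0.513725 (inverted)
t(0,4) = 2.96 - 2.150·0.513725 = 1.855
Σt over all 10·6 pixels = 188873/1700 ≈ 111.1017647
V = pitch²·Σt = 0.57²·188873/1700 = 36.097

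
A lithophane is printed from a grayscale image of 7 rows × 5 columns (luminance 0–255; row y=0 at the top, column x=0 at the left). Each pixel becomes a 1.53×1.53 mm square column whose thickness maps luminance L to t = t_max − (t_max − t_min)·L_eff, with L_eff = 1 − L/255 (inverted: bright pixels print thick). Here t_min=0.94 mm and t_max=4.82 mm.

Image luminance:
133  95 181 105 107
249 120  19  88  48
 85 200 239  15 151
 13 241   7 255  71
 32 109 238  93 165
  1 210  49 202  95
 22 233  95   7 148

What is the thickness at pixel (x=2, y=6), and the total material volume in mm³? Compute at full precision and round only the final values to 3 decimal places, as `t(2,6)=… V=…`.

t(2,6)=2.385 V=223.799

span = t_max - t_min = 4.82 - 0.94 = 3.880
L(2,6) = 95, L_eff = 1 - 95/255 = 0.627451 (inverted)
t(2,6) = 4.82 - 3.880·0.627451 = 2.385
Σt over all 7·5 pixels = 1218949/12750 ≈ 95.6038431
V = pitch²·Σt = 1.53²·1218949/12750 = 223.799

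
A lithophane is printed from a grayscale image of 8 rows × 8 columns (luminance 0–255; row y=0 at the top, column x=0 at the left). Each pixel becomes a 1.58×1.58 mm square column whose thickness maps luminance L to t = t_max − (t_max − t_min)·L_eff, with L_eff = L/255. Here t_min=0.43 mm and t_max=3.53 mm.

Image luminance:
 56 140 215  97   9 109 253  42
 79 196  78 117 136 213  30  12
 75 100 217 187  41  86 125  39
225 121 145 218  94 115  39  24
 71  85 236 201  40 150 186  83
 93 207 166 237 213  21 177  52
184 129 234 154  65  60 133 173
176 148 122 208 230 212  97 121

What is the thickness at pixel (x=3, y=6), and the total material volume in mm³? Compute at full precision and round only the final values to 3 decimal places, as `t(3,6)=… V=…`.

t(3,6)=1.658 V=312.186

span = t_max - t_min = 3.53 - 0.43 = 3.100
L(3,6) = 154, L_eff = 154/255 = 0.603922
t(3,6) = 3.53 - 3.100·0.603922 = 1.658
Σt over all 8·8 pixels = 318889/2550 ≈ 125.0545098
V = pitch²·Σt = 1.58²·318889/2550 = 312.186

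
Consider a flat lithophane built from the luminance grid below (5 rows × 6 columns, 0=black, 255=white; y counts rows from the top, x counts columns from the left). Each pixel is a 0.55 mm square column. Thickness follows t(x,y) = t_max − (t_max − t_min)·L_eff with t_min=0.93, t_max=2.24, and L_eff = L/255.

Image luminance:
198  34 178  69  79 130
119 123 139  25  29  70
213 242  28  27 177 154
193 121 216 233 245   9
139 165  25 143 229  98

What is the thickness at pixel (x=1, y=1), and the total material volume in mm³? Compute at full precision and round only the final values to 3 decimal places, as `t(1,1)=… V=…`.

span = t_max - t_min = 2.24 - 0.93 = 1.310
L(1,1) = 123, L_eff = 123/255 = 0.482353
t(1,1) = 2.24 - 1.310·0.482353 = 1.608
Σt over all 5·6 pixels = 4837/102 ≈ 47.4215686
V = pitch²·Σt = 0.55²·4837/102 = 14.345

t(1,1)=1.608 V=14.345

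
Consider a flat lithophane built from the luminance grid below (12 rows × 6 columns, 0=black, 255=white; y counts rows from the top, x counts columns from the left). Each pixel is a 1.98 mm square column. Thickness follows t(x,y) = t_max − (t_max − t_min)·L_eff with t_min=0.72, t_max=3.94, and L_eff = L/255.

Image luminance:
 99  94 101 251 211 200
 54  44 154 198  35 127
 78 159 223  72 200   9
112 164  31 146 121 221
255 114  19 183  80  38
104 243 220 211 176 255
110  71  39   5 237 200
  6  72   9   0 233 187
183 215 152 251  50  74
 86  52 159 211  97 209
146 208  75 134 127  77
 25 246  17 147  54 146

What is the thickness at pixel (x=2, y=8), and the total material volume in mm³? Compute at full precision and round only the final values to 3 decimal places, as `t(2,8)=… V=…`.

t(2,8)=2.021 V=651.152

span = t_max - t_min = 3.94 - 0.72 = 3.220
L(2,8) = 152, L_eff = 152/255 = 0.596078
t(2,8) = 3.94 - 3.220·0.596078 = 2.021
Σt over all 12·6 pixels = 352948/2125 ≈ 166.0931765
V = pitch²·Σt = 1.98²·352948/2125 = 651.152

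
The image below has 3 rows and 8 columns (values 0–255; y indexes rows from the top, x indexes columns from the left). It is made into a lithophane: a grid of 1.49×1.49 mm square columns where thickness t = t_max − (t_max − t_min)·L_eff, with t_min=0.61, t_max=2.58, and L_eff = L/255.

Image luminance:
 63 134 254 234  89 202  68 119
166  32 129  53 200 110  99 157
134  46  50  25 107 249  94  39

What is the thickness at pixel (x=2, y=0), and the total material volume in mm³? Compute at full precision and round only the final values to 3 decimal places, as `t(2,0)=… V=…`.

t(2,0)=0.618 V=88.536

span = t_max - t_min = 2.58 - 0.61 = 1.970
L(2,0) = 254, L_eff = 254/255 = 0.996078
t(2,0) = 2.58 - 1.970·0.996078 = 0.618
Σt over all 3·8 pixels = 338973/8500 ≈ 39.8791765
V = pitch²·Σt = 1.49²·338973/8500 = 88.536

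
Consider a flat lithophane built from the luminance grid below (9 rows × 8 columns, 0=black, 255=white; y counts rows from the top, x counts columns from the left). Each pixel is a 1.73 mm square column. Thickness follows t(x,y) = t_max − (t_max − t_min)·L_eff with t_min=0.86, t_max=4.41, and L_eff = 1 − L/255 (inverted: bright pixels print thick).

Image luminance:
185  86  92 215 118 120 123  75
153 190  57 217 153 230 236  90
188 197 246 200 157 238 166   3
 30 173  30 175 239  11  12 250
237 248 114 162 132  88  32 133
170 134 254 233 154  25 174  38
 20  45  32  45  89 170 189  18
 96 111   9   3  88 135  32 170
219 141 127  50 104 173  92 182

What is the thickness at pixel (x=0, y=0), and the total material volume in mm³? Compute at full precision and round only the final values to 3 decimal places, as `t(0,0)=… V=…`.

span = t_max - t_min = 4.41 - 0.86 = 3.550
L(0,0) = 185, L_eff = 1 - 185/255 = 0.274510 (inverted)
t(0,0) = 4.41 - 3.550·0.274510 = 3.435
Σt over all 9·8 pixels = 39109/204 ≈ 191.7107843
V = pitch²·Σt = 1.73²·39109/204 = 573.771

t(0,0)=3.435 V=573.771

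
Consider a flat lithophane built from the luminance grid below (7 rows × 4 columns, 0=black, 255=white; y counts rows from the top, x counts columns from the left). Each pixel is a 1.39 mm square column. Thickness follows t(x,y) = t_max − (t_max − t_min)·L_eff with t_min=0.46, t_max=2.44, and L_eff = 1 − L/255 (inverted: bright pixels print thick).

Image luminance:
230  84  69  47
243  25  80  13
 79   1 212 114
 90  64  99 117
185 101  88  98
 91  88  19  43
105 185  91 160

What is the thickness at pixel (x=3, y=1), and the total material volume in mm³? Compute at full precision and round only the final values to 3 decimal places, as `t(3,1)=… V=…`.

t(3,1)=0.561 V=67.207

span = t_max - t_min = 2.44 - 0.46 = 1.980
L(3,1) = 13, L_eff = 1 - 13/255 = 0.949020 (inverted)
t(3,1) = 2.44 - 1.980·0.949020 = 0.561
Σt over all 7·4 pixels = 147833/4250 ≈ 34.7842353
V = pitch²·Σt = 1.39²·147833/4250 = 67.207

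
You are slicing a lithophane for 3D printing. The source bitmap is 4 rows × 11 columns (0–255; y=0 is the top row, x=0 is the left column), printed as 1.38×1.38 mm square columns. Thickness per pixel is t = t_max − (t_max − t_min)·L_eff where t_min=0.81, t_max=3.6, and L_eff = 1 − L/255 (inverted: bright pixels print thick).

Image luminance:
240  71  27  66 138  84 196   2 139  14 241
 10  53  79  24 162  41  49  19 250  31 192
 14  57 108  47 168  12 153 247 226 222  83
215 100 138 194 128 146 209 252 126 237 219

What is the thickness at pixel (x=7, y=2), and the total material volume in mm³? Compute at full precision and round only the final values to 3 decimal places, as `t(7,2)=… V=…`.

span = t_max - t_min = 3.6 - 0.81 = 2.790
L(7,2) = 247, L_eff = 1 - 247/255 = 0.031373 (inverted)
t(7,2) = 3.6 - 2.790·0.031373 = 3.512
Σt over all 4·11 pixels = 807837/8500 ≈ 95.0396471
V = pitch²·Σt = 1.38²·807837/8500 = 180.994

t(7,2)=3.512 V=180.994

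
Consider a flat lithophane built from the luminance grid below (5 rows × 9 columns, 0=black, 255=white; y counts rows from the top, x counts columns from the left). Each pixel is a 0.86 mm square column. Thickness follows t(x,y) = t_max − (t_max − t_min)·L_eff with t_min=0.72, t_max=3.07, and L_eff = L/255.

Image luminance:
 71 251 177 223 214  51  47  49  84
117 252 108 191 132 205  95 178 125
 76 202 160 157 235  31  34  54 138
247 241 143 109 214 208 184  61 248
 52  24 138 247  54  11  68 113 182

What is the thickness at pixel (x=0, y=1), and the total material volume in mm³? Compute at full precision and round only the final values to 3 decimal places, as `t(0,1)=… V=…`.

span = t_max - t_min = 3.07 - 0.72 = 2.350
L(0,1) = 117, L_eff = 117/255 = 0.458824
t(0,1) = 3.07 - 2.350·0.458824 = 1.992
Σt over all 5·9 pixels = 68853/850 ≈ 81.0035294
V = pitch²·Σt = 0.86²·68853/850 = 59.910

t(0,1)=1.992 V=59.910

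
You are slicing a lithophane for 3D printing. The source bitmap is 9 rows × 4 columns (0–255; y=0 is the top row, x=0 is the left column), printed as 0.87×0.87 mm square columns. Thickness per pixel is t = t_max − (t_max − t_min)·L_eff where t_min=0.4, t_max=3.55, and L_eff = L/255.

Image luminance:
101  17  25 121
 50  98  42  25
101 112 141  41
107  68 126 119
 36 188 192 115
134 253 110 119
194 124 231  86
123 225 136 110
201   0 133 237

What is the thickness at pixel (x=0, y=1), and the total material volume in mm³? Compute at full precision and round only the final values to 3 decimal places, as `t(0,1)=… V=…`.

t(0,1)=2.932 V=57.079

span = t_max - t_min = 3.55 - 0.4 = 3.150
L(0,1) = 50, L_eff = 50/255 = 0.196078
t(0,1) = 3.55 - 3.150·0.196078 = 2.932
Σt over all 9·4 pixels = 128199/1700 ≈ 75.4111765
V = pitch²·Σt = 0.87²·128199/1700 = 57.079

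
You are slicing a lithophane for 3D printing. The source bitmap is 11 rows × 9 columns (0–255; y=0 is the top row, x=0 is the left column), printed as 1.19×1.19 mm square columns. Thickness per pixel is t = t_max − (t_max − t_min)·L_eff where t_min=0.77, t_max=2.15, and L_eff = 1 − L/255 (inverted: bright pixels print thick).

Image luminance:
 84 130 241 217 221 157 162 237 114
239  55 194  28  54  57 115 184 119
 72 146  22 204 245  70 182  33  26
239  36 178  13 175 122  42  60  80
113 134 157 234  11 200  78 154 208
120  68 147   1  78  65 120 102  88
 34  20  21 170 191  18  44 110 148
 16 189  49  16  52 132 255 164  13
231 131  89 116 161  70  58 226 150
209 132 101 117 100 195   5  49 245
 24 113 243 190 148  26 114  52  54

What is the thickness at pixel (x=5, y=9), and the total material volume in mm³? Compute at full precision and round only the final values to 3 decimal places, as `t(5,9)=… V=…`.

t(5,9)=1.825 V=197.016

span = t_max - t_min = 2.15 - 0.77 = 1.380
L(5,9) = 195, L_eff = 1 - 195/255 = 0.235294 (inverted)
t(5,9) = 2.15 - 1.380·0.235294 = 1.825
Σt over all 11·9 pixels = 1182567/8500 ≈ 139.1255294
V = pitch²·Σt = 1.19²·1182567/8500 = 197.016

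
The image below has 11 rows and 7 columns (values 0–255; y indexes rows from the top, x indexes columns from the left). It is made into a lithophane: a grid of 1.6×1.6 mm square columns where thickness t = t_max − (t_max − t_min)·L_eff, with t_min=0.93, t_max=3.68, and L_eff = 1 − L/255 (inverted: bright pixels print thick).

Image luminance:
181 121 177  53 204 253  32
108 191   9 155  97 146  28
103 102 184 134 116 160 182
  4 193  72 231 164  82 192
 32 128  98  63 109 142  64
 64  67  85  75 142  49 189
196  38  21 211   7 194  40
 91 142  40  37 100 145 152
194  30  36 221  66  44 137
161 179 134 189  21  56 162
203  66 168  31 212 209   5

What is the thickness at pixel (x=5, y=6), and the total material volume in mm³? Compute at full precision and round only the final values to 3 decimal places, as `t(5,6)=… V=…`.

span = t_max - t_min = 3.68 - 0.93 = 2.750
L(5,6) = 194, L_eff = 1 - 194/255 = 0.239216 (inverted)
t(5,6) = 3.68 - 2.750·0.239216 = 3.022
Σt over all 11·7 pixels = 71313/425 ≈ 167.7952941
V = pitch²·Σt = 1.6²·71313/425 = 429.556

t(5,6)=3.022 V=429.556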